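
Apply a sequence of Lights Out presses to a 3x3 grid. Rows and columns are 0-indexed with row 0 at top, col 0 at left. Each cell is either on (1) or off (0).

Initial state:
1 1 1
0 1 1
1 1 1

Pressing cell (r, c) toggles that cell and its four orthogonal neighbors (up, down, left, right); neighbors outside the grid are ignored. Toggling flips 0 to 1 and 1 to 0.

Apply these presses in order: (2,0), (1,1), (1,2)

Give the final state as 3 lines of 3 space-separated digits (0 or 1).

Answer: 1 0 0
0 1 1
0 1 0

Derivation:
After press 1 at (2,0):
1 1 1
1 1 1
0 0 1

After press 2 at (1,1):
1 0 1
0 0 0
0 1 1

After press 3 at (1,2):
1 0 0
0 1 1
0 1 0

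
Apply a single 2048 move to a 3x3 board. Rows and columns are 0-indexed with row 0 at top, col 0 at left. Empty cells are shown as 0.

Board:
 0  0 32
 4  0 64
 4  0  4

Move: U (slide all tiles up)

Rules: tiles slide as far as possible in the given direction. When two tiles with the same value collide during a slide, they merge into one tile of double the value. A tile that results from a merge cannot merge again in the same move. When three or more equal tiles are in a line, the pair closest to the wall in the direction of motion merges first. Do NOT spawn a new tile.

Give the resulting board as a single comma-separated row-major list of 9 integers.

Answer: 8, 0, 32, 0, 0, 64, 0, 0, 4

Derivation:
Slide up:
col 0: [0, 4, 4] -> [8, 0, 0]
col 1: [0, 0, 0] -> [0, 0, 0]
col 2: [32, 64, 4] -> [32, 64, 4]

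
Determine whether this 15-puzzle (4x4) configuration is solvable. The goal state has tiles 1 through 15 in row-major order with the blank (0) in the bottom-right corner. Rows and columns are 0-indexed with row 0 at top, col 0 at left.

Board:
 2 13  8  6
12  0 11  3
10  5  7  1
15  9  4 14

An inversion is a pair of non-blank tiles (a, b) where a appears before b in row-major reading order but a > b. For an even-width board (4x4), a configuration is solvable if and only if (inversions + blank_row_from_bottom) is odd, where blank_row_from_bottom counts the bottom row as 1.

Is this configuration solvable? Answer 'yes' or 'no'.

Inversions: 51
Blank is in row 1 (0-indexed from top), which is row 3 counting from the bottom (bottom = 1).
51 + 3 = 54, which is even, so the puzzle is not solvable.

Answer: no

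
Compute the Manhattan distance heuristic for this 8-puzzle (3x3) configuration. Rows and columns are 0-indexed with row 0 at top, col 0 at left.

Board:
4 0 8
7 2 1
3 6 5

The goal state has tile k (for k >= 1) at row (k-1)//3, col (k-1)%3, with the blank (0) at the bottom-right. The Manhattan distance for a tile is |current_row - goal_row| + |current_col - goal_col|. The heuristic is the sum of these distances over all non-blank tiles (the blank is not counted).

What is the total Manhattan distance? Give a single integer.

Answer: 17

Derivation:
Tile 4: (0,0)->(1,0) = 1
Tile 8: (0,2)->(2,1) = 3
Tile 7: (1,0)->(2,0) = 1
Tile 2: (1,1)->(0,1) = 1
Tile 1: (1,2)->(0,0) = 3
Tile 3: (2,0)->(0,2) = 4
Tile 6: (2,1)->(1,2) = 2
Tile 5: (2,2)->(1,1) = 2
Sum: 1 + 3 + 1 + 1 + 3 + 4 + 2 + 2 = 17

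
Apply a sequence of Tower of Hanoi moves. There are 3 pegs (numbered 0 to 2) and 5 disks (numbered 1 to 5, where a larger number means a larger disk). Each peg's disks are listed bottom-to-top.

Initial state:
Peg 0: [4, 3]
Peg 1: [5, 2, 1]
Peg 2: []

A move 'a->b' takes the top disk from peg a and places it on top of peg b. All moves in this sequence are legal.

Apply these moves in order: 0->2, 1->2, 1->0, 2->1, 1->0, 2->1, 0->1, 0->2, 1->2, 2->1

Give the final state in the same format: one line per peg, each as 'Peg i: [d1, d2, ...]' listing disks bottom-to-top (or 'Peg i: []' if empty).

Answer: Peg 0: [4]
Peg 1: [5, 3, 1]
Peg 2: [2]

Derivation:
After move 1 (0->2):
Peg 0: [4]
Peg 1: [5, 2, 1]
Peg 2: [3]

After move 2 (1->2):
Peg 0: [4]
Peg 1: [5, 2]
Peg 2: [3, 1]

After move 3 (1->0):
Peg 0: [4, 2]
Peg 1: [5]
Peg 2: [3, 1]

After move 4 (2->1):
Peg 0: [4, 2]
Peg 1: [5, 1]
Peg 2: [3]

After move 5 (1->0):
Peg 0: [4, 2, 1]
Peg 1: [5]
Peg 2: [3]

After move 6 (2->1):
Peg 0: [4, 2, 1]
Peg 1: [5, 3]
Peg 2: []

After move 7 (0->1):
Peg 0: [4, 2]
Peg 1: [5, 3, 1]
Peg 2: []

After move 8 (0->2):
Peg 0: [4]
Peg 1: [5, 3, 1]
Peg 2: [2]

After move 9 (1->2):
Peg 0: [4]
Peg 1: [5, 3]
Peg 2: [2, 1]

After move 10 (2->1):
Peg 0: [4]
Peg 1: [5, 3, 1]
Peg 2: [2]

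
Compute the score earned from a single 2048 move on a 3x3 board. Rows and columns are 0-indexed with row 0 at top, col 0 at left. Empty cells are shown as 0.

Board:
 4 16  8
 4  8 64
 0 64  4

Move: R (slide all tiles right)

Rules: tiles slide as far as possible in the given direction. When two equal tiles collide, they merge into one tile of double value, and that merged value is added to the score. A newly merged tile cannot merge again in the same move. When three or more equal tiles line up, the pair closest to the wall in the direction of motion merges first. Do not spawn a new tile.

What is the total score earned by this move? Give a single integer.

Answer: 0

Derivation:
Slide right:
row 0: [4, 16, 8] -> [4, 16, 8]  score +0 (running 0)
row 1: [4, 8, 64] -> [4, 8, 64]  score +0 (running 0)
row 2: [0, 64, 4] -> [0, 64, 4]  score +0 (running 0)
Board after move:
 4 16  8
 4  8 64
 0 64  4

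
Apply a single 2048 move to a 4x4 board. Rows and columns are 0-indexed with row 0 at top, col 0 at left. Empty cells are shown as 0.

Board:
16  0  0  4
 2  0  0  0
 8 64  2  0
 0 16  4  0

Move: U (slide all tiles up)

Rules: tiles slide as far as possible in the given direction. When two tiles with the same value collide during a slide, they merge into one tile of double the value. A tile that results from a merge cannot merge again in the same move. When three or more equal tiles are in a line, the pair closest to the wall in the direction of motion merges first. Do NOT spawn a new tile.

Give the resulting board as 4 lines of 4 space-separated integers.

Answer: 16 64  2  4
 2 16  4  0
 8  0  0  0
 0  0  0  0

Derivation:
Slide up:
col 0: [16, 2, 8, 0] -> [16, 2, 8, 0]
col 1: [0, 0, 64, 16] -> [64, 16, 0, 0]
col 2: [0, 0, 2, 4] -> [2, 4, 0, 0]
col 3: [4, 0, 0, 0] -> [4, 0, 0, 0]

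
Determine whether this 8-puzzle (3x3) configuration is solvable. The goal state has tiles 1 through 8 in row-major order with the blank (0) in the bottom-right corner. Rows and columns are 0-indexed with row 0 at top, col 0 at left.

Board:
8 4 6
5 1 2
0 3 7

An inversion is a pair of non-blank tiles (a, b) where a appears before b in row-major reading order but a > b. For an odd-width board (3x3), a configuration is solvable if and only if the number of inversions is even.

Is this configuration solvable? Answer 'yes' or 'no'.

Answer: no

Derivation:
Inversions (pairs i<j in row-major order where tile[i] > tile[j] > 0): 17
17 is odd, so the puzzle is not solvable.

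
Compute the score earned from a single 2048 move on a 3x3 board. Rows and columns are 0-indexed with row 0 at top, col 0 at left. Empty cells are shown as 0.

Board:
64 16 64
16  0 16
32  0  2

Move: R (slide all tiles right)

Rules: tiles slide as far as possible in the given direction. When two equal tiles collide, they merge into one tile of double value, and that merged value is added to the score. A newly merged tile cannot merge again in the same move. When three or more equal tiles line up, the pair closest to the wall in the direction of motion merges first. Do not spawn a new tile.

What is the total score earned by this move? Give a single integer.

Answer: 32

Derivation:
Slide right:
row 0: [64, 16, 64] -> [64, 16, 64]  score +0 (running 0)
row 1: [16, 0, 16] -> [0, 0, 32]  score +32 (running 32)
row 2: [32, 0, 2] -> [0, 32, 2]  score +0 (running 32)
Board after move:
64 16 64
 0  0 32
 0 32  2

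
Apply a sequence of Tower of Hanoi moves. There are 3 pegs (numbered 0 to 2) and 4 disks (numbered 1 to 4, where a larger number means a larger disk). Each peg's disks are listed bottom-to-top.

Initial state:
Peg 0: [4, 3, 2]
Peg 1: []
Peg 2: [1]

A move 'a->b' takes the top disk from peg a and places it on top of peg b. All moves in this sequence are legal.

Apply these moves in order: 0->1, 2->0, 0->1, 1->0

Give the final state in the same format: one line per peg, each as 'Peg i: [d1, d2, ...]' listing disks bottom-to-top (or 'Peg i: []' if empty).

After move 1 (0->1):
Peg 0: [4, 3]
Peg 1: [2]
Peg 2: [1]

After move 2 (2->0):
Peg 0: [4, 3, 1]
Peg 1: [2]
Peg 2: []

After move 3 (0->1):
Peg 0: [4, 3]
Peg 1: [2, 1]
Peg 2: []

After move 4 (1->0):
Peg 0: [4, 3, 1]
Peg 1: [2]
Peg 2: []

Answer: Peg 0: [4, 3, 1]
Peg 1: [2]
Peg 2: []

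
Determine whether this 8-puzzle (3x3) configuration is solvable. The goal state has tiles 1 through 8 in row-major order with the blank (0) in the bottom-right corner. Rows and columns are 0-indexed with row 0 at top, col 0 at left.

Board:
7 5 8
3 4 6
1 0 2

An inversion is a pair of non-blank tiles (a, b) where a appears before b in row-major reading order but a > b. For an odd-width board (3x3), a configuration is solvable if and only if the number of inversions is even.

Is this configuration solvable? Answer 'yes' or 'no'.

Inversions (pairs i<j in row-major order where tile[i] > tile[j] > 0): 21
21 is odd, so the puzzle is not solvable.

Answer: no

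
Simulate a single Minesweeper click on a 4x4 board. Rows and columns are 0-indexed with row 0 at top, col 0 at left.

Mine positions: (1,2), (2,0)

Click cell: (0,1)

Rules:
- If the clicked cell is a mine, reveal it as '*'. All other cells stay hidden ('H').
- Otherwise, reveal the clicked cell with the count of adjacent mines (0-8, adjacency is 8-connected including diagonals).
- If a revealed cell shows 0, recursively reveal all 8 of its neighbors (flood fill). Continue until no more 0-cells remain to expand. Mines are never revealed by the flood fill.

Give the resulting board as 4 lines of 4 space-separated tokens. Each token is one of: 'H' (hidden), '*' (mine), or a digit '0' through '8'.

H 1 H H
H H H H
H H H H
H H H H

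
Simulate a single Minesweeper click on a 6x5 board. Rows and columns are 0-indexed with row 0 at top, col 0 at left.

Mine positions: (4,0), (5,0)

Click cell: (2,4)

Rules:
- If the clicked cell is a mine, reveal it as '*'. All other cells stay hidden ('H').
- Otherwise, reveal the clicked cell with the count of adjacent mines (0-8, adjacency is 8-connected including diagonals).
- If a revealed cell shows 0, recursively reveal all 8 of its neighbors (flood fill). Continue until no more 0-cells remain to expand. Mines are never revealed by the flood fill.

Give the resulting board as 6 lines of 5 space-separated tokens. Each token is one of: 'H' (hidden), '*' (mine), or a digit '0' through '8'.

0 0 0 0 0
0 0 0 0 0
0 0 0 0 0
1 1 0 0 0
H 2 0 0 0
H 2 0 0 0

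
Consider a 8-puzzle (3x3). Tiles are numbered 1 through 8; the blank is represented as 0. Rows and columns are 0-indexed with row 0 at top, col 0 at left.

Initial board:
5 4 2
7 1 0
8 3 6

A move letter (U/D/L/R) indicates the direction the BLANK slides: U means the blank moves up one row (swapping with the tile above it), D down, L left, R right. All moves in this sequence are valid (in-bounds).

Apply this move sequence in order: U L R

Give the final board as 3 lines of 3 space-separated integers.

Answer: 5 4 0
7 1 2
8 3 6

Derivation:
After move 1 (U):
5 4 0
7 1 2
8 3 6

After move 2 (L):
5 0 4
7 1 2
8 3 6

After move 3 (R):
5 4 0
7 1 2
8 3 6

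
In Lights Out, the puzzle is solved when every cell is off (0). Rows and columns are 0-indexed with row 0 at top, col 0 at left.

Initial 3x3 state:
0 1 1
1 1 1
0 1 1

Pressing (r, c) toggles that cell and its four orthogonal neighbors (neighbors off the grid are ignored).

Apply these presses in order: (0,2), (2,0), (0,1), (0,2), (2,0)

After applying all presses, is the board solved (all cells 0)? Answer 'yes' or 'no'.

Answer: no

Derivation:
After press 1 at (0,2):
0 0 0
1 1 0
0 1 1

After press 2 at (2,0):
0 0 0
0 1 0
1 0 1

After press 3 at (0,1):
1 1 1
0 0 0
1 0 1

After press 4 at (0,2):
1 0 0
0 0 1
1 0 1

After press 5 at (2,0):
1 0 0
1 0 1
0 1 1

Lights still on: 5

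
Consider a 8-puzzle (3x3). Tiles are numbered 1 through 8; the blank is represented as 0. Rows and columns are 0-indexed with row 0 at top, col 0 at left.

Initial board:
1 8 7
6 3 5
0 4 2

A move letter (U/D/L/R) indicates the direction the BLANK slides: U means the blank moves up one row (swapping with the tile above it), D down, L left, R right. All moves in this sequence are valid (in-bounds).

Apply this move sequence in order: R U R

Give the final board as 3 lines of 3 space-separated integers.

Answer: 1 8 7
6 5 0
4 3 2

Derivation:
After move 1 (R):
1 8 7
6 3 5
4 0 2

After move 2 (U):
1 8 7
6 0 5
4 3 2

After move 3 (R):
1 8 7
6 5 0
4 3 2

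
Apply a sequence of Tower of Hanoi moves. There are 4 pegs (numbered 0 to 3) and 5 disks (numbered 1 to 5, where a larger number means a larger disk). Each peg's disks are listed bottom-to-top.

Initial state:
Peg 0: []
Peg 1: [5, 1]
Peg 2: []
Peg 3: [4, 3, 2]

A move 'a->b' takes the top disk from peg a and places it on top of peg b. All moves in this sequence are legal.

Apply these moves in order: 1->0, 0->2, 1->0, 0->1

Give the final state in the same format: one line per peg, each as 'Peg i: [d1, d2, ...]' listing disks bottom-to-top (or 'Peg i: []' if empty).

After move 1 (1->0):
Peg 0: [1]
Peg 1: [5]
Peg 2: []
Peg 3: [4, 3, 2]

After move 2 (0->2):
Peg 0: []
Peg 1: [5]
Peg 2: [1]
Peg 3: [4, 3, 2]

After move 3 (1->0):
Peg 0: [5]
Peg 1: []
Peg 2: [1]
Peg 3: [4, 3, 2]

After move 4 (0->1):
Peg 0: []
Peg 1: [5]
Peg 2: [1]
Peg 3: [4, 3, 2]

Answer: Peg 0: []
Peg 1: [5]
Peg 2: [1]
Peg 3: [4, 3, 2]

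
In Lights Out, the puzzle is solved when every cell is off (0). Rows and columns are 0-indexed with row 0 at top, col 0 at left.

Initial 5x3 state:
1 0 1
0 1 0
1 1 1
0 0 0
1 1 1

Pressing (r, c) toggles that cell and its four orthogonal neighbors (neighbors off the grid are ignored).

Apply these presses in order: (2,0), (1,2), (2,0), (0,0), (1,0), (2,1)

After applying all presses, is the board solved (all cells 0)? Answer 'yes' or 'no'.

After press 1 at (2,0):
1 0 1
1 1 0
0 0 1
1 0 0
1 1 1

After press 2 at (1,2):
1 0 0
1 0 1
0 0 0
1 0 0
1 1 1

After press 3 at (2,0):
1 0 0
0 0 1
1 1 0
0 0 0
1 1 1

After press 4 at (0,0):
0 1 0
1 0 1
1 1 0
0 0 0
1 1 1

After press 5 at (1,0):
1 1 0
0 1 1
0 1 0
0 0 0
1 1 1

After press 6 at (2,1):
1 1 0
0 0 1
1 0 1
0 1 0
1 1 1

Lights still on: 9

Answer: no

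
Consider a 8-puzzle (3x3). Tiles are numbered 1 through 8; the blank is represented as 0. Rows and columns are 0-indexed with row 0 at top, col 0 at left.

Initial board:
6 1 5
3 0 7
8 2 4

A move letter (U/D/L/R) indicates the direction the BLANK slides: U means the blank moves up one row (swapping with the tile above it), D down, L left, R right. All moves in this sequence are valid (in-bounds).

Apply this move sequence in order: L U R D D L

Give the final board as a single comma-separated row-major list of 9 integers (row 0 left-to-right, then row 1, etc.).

Answer: 1, 3, 5, 6, 2, 7, 0, 8, 4

Derivation:
After move 1 (L):
6 1 5
0 3 7
8 2 4

After move 2 (U):
0 1 5
6 3 7
8 2 4

After move 3 (R):
1 0 5
6 3 7
8 2 4

After move 4 (D):
1 3 5
6 0 7
8 2 4

After move 5 (D):
1 3 5
6 2 7
8 0 4

After move 6 (L):
1 3 5
6 2 7
0 8 4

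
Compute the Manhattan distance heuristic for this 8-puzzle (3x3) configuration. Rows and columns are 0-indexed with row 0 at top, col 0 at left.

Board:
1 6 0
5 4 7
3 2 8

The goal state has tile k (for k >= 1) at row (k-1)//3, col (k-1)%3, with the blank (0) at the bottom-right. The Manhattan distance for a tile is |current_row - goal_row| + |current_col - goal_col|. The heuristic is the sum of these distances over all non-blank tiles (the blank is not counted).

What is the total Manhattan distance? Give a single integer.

Tile 1: at (0,0), goal (0,0), distance |0-0|+|0-0| = 0
Tile 6: at (0,1), goal (1,2), distance |0-1|+|1-2| = 2
Tile 5: at (1,0), goal (1,1), distance |1-1|+|0-1| = 1
Tile 4: at (1,1), goal (1,0), distance |1-1|+|1-0| = 1
Tile 7: at (1,2), goal (2,0), distance |1-2|+|2-0| = 3
Tile 3: at (2,0), goal (0,2), distance |2-0|+|0-2| = 4
Tile 2: at (2,1), goal (0,1), distance |2-0|+|1-1| = 2
Tile 8: at (2,2), goal (2,1), distance |2-2|+|2-1| = 1
Sum: 0 + 2 + 1 + 1 + 3 + 4 + 2 + 1 = 14

Answer: 14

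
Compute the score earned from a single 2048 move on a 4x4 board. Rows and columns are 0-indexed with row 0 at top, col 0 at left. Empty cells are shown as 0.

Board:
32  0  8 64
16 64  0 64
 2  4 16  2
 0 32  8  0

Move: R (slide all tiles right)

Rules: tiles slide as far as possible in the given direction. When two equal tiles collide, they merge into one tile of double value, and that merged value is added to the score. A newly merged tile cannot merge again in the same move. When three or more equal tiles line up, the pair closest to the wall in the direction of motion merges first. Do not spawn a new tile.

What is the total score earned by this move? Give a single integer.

Answer: 128

Derivation:
Slide right:
row 0: [32, 0, 8, 64] -> [0, 32, 8, 64]  score +0 (running 0)
row 1: [16, 64, 0, 64] -> [0, 0, 16, 128]  score +128 (running 128)
row 2: [2, 4, 16, 2] -> [2, 4, 16, 2]  score +0 (running 128)
row 3: [0, 32, 8, 0] -> [0, 0, 32, 8]  score +0 (running 128)
Board after move:
  0  32   8  64
  0   0  16 128
  2   4  16   2
  0   0  32   8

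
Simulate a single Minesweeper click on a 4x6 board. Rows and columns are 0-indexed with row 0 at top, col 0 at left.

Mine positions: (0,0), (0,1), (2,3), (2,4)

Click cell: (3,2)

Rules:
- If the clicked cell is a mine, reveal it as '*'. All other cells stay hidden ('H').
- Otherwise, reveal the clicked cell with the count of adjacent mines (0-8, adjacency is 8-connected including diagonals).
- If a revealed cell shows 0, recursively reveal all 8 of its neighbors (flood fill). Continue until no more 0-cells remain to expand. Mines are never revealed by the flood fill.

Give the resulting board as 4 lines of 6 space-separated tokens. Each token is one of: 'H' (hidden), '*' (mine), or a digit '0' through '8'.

H H H H H H
H H H H H H
H H H H H H
H H 1 H H H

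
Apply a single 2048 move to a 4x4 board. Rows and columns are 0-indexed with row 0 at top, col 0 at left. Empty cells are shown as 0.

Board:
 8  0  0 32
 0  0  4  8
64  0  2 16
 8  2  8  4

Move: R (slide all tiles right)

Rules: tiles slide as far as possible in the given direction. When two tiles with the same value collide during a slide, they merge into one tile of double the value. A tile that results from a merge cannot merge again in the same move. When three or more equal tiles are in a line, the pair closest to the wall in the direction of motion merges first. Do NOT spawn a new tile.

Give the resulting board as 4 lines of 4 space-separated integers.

Answer:  0  0  8 32
 0  0  4  8
 0 64  2 16
 8  2  8  4

Derivation:
Slide right:
row 0: [8, 0, 0, 32] -> [0, 0, 8, 32]
row 1: [0, 0, 4, 8] -> [0, 0, 4, 8]
row 2: [64, 0, 2, 16] -> [0, 64, 2, 16]
row 3: [8, 2, 8, 4] -> [8, 2, 8, 4]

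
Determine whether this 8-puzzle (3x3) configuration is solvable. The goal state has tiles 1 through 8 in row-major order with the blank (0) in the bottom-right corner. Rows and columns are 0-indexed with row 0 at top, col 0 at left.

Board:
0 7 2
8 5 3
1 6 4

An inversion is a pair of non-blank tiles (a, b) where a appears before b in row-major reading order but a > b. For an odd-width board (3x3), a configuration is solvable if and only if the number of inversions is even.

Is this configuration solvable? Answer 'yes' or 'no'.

Answer: no

Derivation:
Inversions (pairs i<j in row-major order where tile[i] > tile[j] > 0): 17
17 is odd, so the puzzle is not solvable.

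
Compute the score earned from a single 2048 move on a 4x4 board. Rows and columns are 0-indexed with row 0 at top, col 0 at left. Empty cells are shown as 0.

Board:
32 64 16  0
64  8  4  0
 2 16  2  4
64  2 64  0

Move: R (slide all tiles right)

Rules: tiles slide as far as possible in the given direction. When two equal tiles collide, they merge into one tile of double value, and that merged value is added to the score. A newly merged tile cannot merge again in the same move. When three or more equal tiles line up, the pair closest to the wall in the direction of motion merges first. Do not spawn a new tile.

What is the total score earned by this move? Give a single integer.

Answer: 0

Derivation:
Slide right:
row 0: [32, 64, 16, 0] -> [0, 32, 64, 16]  score +0 (running 0)
row 1: [64, 8, 4, 0] -> [0, 64, 8, 4]  score +0 (running 0)
row 2: [2, 16, 2, 4] -> [2, 16, 2, 4]  score +0 (running 0)
row 3: [64, 2, 64, 0] -> [0, 64, 2, 64]  score +0 (running 0)
Board after move:
 0 32 64 16
 0 64  8  4
 2 16  2  4
 0 64  2 64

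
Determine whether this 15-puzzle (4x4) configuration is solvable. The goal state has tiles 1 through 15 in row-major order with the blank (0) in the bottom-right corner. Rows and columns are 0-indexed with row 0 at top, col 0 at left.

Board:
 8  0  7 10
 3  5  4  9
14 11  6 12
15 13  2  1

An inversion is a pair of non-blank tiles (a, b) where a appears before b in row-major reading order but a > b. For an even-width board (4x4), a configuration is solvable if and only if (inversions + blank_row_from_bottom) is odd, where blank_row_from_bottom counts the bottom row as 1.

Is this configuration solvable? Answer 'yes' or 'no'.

Inversions: 49
Blank is in row 0 (0-indexed from top), which is row 4 counting from the bottom (bottom = 1).
49 + 4 = 53, which is odd, so the puzzle is solvable.

Answer: yes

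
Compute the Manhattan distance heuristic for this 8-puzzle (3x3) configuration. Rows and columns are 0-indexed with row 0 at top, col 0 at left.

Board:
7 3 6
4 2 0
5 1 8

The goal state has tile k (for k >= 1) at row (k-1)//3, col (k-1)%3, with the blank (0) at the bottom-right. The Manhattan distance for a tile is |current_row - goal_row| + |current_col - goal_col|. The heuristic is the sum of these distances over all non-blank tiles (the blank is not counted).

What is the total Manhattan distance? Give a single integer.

Tile 7: at (0,0), goal (2,0), distance |0-2|+|0-0| = 2
Tile 3: at (0,1), goal (0,2), distance |0-0|+|1-2| = 1
Tile 6: at (0,2), goal (1,2), distance |0-1|+|2-2| = 1
Tile 4: at (1,0), goal (1,0), distance |1-1|+|0-0| = 0
Tile 2: at (1,1), goal (0,1), distance |1-0|+|1-1| = 1
Tile 5: at (2,0), goal (1,1), distance |2-1|+|0-1| = 2
Tile 1: at (2,1), goal (0,0), distance |2-0|+|1-0| = 3
Tile 8: at (2,2), goal (2,1), distance |2-2|+|2-1| = 1
Sum: 2 + 1 + 1 + 0 + 1 + 2 + 3 + 1 = 11

Answer: 11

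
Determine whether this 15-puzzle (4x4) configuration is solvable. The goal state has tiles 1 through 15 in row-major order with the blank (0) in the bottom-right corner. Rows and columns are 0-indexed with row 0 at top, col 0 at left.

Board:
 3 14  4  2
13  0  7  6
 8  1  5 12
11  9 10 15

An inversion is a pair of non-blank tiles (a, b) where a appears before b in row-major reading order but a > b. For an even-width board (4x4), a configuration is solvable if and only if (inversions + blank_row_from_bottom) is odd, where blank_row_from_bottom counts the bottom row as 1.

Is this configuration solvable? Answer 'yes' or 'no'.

Answer: yes

Derivation:
Inversions: 38
Blank is in row 1 (0-indexed from top), which is row 3 counting from the bottom (bottom = 1).
38 + 3 = 41, which is odd, so the puzzle is solvable.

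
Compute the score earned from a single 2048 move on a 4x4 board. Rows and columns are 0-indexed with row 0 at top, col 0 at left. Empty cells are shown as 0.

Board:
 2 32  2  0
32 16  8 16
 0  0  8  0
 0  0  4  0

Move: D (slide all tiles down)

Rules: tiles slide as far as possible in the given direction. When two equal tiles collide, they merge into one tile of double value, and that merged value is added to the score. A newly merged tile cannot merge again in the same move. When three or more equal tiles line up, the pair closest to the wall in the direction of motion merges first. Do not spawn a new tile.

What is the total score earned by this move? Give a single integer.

Answer: 16

Derivation:
Slide down:
col 0: [2, 32, 0, 0] -> [0, 0, 2, 32]  score +0 (running 0)
col 1: [32, 16, 0, 0] -> [0, 0, 32, 16]  score +0 (running 0)
col 2: [2, 8, 8, 4] -> [0, 2, 16, 4]  score +16 (running 16)
col 3: [0, 16, 0, 0] -> [0, 0, 0, 16]  score +0 (running 16)
Board after move:
 0  0  0  0
 0  0  2  0
 2 32 16  0
32 16  4 16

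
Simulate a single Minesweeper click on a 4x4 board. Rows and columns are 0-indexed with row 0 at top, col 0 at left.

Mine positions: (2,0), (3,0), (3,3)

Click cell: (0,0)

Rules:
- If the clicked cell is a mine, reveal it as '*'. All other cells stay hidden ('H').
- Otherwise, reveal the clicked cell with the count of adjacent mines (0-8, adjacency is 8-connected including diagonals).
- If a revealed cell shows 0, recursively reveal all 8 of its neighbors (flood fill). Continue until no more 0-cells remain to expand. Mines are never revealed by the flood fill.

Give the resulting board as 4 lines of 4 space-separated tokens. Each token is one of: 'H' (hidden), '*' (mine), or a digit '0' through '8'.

0 0 0 0
1 1 0 0
H 2 1 1
H H H H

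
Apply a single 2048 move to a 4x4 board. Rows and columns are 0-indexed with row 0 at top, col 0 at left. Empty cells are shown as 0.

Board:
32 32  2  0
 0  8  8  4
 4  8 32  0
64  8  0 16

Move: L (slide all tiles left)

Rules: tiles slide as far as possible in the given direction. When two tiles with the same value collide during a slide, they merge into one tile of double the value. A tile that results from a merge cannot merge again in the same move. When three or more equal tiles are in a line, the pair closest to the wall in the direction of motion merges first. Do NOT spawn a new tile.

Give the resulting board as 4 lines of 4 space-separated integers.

Slide left:
row 0: [32, 32, 2, 0] -> [64, 2, 0, 0]
row 1: [0, 8, 8, 4] -> [16, 4, 0, 0]
row 2: [4, 8, 32, 0] -> [4, 8, 32, 0]
row 3: [64, 8, 0, 16] -> [64, 8, 16, 0]

Answer: 64  2  0  0
16  4  0  0
 4  8 32  0
64  8 16  0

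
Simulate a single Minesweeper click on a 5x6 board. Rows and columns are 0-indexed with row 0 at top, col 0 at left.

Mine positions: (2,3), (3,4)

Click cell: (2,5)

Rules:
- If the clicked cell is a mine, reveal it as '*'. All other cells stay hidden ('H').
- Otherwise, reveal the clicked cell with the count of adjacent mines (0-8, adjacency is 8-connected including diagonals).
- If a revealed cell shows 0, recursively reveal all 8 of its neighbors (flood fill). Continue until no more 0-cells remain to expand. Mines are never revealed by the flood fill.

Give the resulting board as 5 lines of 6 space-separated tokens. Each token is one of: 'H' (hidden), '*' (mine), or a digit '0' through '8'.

H H H H H H
H H H H H H
H H H H H 1
H H H H H H
H H H H H H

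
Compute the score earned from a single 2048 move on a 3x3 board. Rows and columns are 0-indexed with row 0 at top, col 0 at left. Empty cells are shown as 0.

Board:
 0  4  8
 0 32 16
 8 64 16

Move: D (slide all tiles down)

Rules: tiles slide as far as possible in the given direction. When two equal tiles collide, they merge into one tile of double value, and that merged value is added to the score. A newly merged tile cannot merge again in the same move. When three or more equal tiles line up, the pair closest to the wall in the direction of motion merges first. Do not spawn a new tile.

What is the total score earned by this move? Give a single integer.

Answer: 32

Derivation:
Slide down:
col 0: [0, 0, 8] -> [0, 0, 8]  score +0 (running 0)
col 1: [4, 32, 64] -> [4, 32, 64]  score +0 (running 0)
col 2: [8, 16, 16] -> [0, 8, 32]  score +32 (running 32)
Board after move:
 0  4  0
 0 32  8
 8 64 32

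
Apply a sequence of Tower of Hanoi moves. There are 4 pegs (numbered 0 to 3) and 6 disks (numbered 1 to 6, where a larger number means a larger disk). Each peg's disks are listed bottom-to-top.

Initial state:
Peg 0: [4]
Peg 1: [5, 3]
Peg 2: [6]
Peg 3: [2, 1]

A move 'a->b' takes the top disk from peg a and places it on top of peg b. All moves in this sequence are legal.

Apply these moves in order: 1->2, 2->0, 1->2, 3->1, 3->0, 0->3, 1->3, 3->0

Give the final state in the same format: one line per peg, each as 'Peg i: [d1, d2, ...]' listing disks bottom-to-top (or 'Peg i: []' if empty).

Answer: Peg 0: [4, 3, 1]
Peg 1: []
Peg 2: [6, 5]
Peg 3: [2]

Derivation:
After move 1 (1->2):
Peg 0: [4]
Peg 1: [5]
Peg 2: [6, 3]
Peg 3: [2, 1]

After move 2 (2->0):
Peg 0: [4, 3]
Peg 1: [5]
Peg 2: [6]
Peg 3: [2, 1]

After move 3 (1->2):
Peg 0: [4, 3]
Peg 1: []
Peg 2: [6, 5]
Peg 3: [2, 1]

After move 4 (3->1):
Peg 0: [4, 3]
Peg 1: [1]
Peg 2: [6, 5]
Peg 3: [2]

After move 5 (3->0):
Peg 0: [4, 3, 2]
Peg 1: [1]
Peg 2: [6, 5]
Peg 3: []

After move 6 (0->3):
Peg 0: [4, 3]
Peg 1: [1]
Peg 2: [6, 5]
Peg 3: [2]

After move 7 (1->3):
Peg 0: [4, 3]
Peg 1: []
Peg 2: [6, 5]
Peg 3: [2, 1]

After move 8 (3->0):
Peg 0: [4, 3, 1]
Peg 1: []
Peg 2: [6, 5]
Peg 3: [2]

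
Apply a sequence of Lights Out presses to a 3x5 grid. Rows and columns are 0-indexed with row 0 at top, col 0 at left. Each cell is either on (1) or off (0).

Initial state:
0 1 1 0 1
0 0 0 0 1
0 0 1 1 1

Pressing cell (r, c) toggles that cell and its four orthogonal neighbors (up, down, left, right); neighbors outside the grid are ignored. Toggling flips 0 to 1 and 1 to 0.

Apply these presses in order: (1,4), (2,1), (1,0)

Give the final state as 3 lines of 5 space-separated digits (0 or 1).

Answer: 1 1 1 0 0
1 0 0 1 0
0 1 0 1 0

Derivation:
After press 1 at (1,4):
0 1 1 0 0
0 0 0 1 0
0 0 1 1 0

After press 2 at (2,1):
0 1 1 0 0
0 1 0 1 0
1 1 0 1 0

After press 3 at (1,0):
1 1 1 0 0
1 0 0 1 0
0 1 0 1 0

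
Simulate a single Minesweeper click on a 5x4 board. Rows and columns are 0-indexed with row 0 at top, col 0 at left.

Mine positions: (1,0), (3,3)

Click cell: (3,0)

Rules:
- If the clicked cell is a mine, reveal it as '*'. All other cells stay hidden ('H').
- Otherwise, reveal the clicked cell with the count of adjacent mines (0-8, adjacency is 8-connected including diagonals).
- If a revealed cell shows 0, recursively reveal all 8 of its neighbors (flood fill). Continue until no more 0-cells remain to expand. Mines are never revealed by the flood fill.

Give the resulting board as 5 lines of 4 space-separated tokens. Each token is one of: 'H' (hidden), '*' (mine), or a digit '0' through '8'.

H H H H
H H H H
1 1 1 H
0 0 1 H
0 0 1 H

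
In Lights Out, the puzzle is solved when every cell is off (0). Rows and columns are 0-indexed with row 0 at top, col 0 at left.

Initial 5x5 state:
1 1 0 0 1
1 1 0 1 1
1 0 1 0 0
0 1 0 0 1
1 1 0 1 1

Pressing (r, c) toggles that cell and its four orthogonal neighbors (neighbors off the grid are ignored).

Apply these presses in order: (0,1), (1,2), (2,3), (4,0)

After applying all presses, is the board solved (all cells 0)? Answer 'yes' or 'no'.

After press 1 at (0,1):
0 0 1 0 1
1 0 0 1 1
1 0 1 0 0
0 1 0 0 1
1 1 0 1 1

After press 2 at (1,2):
0 0 0 0 1
1 1 1 0 1
1 0 0 0 0
0 1 0 0 1
1 1 0 1 1

After press 3 at (2,3):
0 0 0 0 1
1 1 1 1 1
1 0 1 1 1
0 1 0 1 1
1 1 0 1 1

After press 4 at (4,0):
0 0 0 0 1
1 1 1 1 1
1 0 1 1 1
1 1 0 1 1
0 0 0 1 1

Lights still on: 16

Answer: no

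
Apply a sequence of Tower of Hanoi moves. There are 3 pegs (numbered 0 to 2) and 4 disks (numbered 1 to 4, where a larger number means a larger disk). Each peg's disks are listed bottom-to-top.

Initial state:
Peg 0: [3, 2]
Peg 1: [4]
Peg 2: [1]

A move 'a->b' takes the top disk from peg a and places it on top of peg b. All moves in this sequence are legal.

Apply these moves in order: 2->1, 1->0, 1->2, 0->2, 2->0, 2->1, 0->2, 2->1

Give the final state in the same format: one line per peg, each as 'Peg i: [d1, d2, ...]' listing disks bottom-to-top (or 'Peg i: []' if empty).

After move 1 (2->1):
Peg 0: [3, 2]
Peg 1: [4, 1]
Peg 2: []

After move 2 (1->0):
Peg 0: [3, 2, 1]
Peg 1: [4]
Peg 2: []

After move 3 (1->2):
Peg 0: [3, 2, 1]
Peg 1: []
Peg 2: [4]

After move 4 (0->2):
Peg 0: [3, 2]
Peg 1: []
Peg 2: [4, 1]

After move 5 (2->0):
Peg 0: [3, 2, 1]
Peg 1: []
Peg 2: [4]

After move 6 (2->1):
Peg 0: [3, 2, 1]
Peg 1: [4]
Peg 2: []

After move 7 (0->2):
Peg 0: [3, 2]
Peg 1: [4]
Peg 2: [1]

After move 8 (2->1):
Peg 0: [3, 2]
Peg 1: [4, 1]
Peg 2: []

Answer: Peg 0: [3, 2]
Peg 1: [4, 1]
Peg 2: []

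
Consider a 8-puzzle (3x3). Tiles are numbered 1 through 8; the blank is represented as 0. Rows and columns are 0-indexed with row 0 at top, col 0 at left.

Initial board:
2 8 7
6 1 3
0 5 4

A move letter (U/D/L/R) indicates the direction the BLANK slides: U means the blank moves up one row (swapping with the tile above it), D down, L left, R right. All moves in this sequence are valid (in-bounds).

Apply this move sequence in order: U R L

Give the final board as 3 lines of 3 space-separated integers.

Answer: 2 8 7
0 1 3
6 5 4

Derivation:
After move 1 (U):
2 8 7
0 1 3
6 5 4

After move 2 (R):
2 8 7
1 0 3
6 5 4

After move 3 (L):
2 8 7
0 1 3
6 5 4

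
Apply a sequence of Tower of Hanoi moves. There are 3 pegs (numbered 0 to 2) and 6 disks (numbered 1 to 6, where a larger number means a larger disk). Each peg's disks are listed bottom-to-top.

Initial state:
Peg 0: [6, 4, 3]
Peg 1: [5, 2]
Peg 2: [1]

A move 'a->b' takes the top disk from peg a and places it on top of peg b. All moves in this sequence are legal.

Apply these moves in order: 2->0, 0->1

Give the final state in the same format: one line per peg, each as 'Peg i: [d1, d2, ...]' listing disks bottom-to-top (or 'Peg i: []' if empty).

After move 1 (2->0):
Peg 0: [6, 4, 3, 1]
Peg 1: [5, 2]
Peg 2: []

After move 2 (0->1):
Peg 0: [6, 4, 3]
Peg 1: [5, 2, 1]
Peg 2: []

Answer: Peg 0: [6, 4, 3]
Peg 1: [5, 2, 1]
Peg 2: []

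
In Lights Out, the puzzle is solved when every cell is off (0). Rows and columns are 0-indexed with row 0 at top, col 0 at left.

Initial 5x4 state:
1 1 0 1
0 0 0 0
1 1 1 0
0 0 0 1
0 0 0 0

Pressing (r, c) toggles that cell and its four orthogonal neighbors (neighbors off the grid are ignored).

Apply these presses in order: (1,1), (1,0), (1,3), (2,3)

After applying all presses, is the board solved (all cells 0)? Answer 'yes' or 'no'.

Answer: yes

Derivation:
After press 1 at (1,1):
1 0 0 1
1 1 1 0
1 0 1 0
0 0 0 1
0 0 0 0

After press 2 at (1,0):
0 0 0 1
0 0 1 0
0 0 1 0
0 0 0 1
0 0 0 0

After press 3 at (1,3):
0 0 0 0
0 0 0 1
0 0 1 1
0 0 0 1
0 0 0 0

After press 4 at (2,3):
0 0 0 0
0 0 0 0
0 0 0 0
0 0 0 0
0 0 0 0

Lights still on: 0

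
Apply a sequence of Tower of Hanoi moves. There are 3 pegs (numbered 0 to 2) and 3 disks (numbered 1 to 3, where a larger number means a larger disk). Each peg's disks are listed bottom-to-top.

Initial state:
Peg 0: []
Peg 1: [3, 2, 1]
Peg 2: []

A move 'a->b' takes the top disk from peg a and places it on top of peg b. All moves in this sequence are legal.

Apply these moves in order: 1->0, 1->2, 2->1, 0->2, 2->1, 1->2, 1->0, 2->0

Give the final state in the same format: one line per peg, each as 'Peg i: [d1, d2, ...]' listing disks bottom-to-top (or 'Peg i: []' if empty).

After move 1 (1->0):
Peg 0: [1]
Peg 1: [3, 2]
Peg 2: []

After move 2 (1->2):
Peg 0: [1]
Peg 1: [3]
Peg 2: [2]

After move 3 (2->1):
Peg 0: [1]
Peg 1: [3, 2]
Peg 2: []

After move 4 (0->2):
Peg 0: []
Peg 1: [3, 2]
Peg 2: [1]

After move 5 (2->1):
Peg 0: []
Peg 1: [3, 2, 1]
Peg 2: []

After move 6 (1->2):
Peg 0: []
Peg 1: [3, 2]
Peg 2: [1]

After move 7 (1->0):
Peg 0: [2]
Peg 1: [3]
Peg 2: [1]

After move 8 (2->0):
Peg 0: [2, 1]
Peg 1: [3]
Peg 2: []

Answer: Peg 0: [2, 1]
Peg 1: [3]
Peg 2: []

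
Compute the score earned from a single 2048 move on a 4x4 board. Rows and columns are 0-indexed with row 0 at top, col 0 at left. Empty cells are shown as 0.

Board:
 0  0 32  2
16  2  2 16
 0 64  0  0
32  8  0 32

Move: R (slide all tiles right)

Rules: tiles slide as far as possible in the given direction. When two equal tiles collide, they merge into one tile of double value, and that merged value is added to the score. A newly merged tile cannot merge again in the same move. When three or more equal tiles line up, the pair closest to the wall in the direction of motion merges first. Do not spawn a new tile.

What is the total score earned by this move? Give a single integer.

Answer: 4

Derivation:
Slide right:
row 0: [0, 0, 32, 2] -> [0, 0, 32, 2]  score +0 (running 0)
row 1: [16, 2, 2, 16] -> [0, 16, 4, 16]  score +4 (running 4)
row 2: [0, 64, 0, 0] -> [0, 0, 0, 64]  score +0 (running 4)
row 3: [32, 8, 0, 32] -> [0, 32, 8, 32]  score +0 (running 4)
Board after move:
 0  0 32  2
 0 16  4 16
 0  0  0 64
 0 32  8 32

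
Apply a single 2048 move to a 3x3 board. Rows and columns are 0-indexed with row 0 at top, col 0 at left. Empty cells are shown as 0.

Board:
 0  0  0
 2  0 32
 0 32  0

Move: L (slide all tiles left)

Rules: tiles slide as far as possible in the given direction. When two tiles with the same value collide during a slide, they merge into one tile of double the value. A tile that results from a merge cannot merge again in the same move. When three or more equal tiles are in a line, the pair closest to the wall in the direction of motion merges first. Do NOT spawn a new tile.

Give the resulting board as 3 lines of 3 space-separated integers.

Answer:  0  0  0
 2 32  0
32  0  0

Derivation:
Slide left:
row 0: [0, 0, 0] -> [0, 0, 0]
row 1: [2, 0, 32] -> [2, 32, 0]
row 2: [0, 32, 0] -> [32, 0, 0]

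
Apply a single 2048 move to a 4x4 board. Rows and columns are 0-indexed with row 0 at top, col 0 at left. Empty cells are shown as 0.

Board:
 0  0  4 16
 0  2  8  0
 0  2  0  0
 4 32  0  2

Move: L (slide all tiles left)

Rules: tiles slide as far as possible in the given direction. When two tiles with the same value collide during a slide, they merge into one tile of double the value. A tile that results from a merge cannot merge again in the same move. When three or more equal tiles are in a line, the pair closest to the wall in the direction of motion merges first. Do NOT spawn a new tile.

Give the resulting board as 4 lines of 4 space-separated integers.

Slide left:
row 0: [0, 0, 4, 16] -> [4, 16, 0, 0]
row 1: [0, 2, 8, 0] -> [2, 8, 0, 0]
row 2: [0, 2, 0, 0] -> [2, 0, 0, 0]
row 3: [4, 32, 0, 2] -> [4, 32, 2, 0]

Answer:  4 16  0  0
 2  8  0  0
 2  0  0  0
 4 32  2  0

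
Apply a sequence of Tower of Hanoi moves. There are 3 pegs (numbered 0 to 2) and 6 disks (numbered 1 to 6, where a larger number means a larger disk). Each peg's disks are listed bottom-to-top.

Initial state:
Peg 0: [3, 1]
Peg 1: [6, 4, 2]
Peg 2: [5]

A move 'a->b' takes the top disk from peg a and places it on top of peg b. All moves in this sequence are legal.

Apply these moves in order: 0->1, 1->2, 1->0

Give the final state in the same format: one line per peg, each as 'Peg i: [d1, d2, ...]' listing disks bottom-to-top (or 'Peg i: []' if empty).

Answer: Peg 0: [3, 2]
Peg 1: [6, 4]
Peg 2: [5, 1]

Derivation:
After move 1 (0->1):
Peg 0: [3]
Peg 1: [6, 4, 2, 1]
Peg 2: [5]

After move 2 (1->2):
Peg 0: [3]
Peg 1: [6, 4, 2]
Peg 2: [5, 1]

After move 3 (1->0):
Peg 0: [3, 2]
Peg 1: [6, 4]
Peg 2: [5, 1]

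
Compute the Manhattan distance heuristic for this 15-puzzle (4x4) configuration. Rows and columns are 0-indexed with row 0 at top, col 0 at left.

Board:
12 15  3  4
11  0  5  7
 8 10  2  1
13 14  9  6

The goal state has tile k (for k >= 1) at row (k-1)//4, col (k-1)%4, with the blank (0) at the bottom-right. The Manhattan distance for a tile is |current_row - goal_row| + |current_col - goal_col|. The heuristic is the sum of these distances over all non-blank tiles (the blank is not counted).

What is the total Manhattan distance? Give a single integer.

Answer: 34

Derivation:
Tile 12: (0,0)->(2,3) = 5
Tile 15: (0,1)->(3,2) = 4
Tile 3: (0,2)->(0,2) = 0
Tile 4: (0,3)->(0,3) = 0
Tile 11: (1,0)->(2,2) = 3
Tile 5: (1,2)->(1,0) = 2
Tile 7: (1,3)->(1,2) = 1
Tile 8: (2,0)->(1,3) = 4
Tile 10: (2,1)->(2,1) = 0
Tile 2: (2,2)->(0,1) = 3
Tile 1: (2,3)->(0,0) = 5
Tile 13: (3,0)->(3,0) = 0
Tile 14: (3,1)->(3,1) = 0
Tile 9: (3,2)->(2,0) = 3
Tile 6: (3,3)->(1,1) = 4
Sum: 5 + 4 + 0 + 0 + 3 + 2 + 1 + 4 + 0 + 3 + 5 + 0 + 0 + 3 + 4 = 34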